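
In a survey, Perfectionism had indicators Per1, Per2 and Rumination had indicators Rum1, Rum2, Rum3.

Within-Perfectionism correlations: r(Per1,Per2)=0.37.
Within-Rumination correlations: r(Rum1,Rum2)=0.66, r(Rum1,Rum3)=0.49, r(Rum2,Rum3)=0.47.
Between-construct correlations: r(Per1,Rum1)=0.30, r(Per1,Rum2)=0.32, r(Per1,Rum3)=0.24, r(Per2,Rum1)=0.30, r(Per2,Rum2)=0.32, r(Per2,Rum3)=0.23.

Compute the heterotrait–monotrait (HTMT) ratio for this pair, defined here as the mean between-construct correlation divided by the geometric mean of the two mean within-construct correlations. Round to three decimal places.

Mean between = 1.71/6 = 0.2850.
Mean within-Per = 0.37/1 = 0.3700; mean within-Rum = 1.62/3 = 0.5400.
Geometric mean = √(0.3700 × 0.5400) = 0.4470.
HTMT = 0.2850 / 0.4470 = 0.638.

0.638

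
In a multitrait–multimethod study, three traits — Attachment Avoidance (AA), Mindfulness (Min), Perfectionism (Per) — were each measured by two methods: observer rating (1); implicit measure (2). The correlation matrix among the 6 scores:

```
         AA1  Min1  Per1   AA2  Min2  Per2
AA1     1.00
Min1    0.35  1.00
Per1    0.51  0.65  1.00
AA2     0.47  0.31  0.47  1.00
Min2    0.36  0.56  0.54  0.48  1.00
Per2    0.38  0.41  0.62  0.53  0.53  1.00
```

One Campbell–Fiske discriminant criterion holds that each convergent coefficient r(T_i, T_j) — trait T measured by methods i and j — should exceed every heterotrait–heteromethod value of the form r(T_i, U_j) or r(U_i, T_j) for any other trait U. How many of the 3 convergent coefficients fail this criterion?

Checking each validity diagonal entry against its comparison values:
AA (methods 1·2): 0.47 vs {0.36, 0.31, 0.38, 0.47} → fail.
Min (methods 1·2): 0.56 vs {0.31, 0.36, 0.41, 0.54} → pass.
Per (methods 1·2): 0.62 vs {0.47, 0.38, 0.54, 0.41} → pass.
1 of 3 fail.

1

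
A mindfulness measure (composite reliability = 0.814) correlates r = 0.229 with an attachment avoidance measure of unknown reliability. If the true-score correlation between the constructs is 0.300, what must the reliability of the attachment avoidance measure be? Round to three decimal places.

0.716

r_true = r_obs / √(r_xx · r_yy) ⇒ 0.300 = 0.229 / √(0.814 · r_yy).
√(0.814 · r_yy) = 0.229 / 0.300 = 0.7633; 0.814 · r_yy = 0.5826; r_yy = 0.5826 / 0.814 ≈ 0.716.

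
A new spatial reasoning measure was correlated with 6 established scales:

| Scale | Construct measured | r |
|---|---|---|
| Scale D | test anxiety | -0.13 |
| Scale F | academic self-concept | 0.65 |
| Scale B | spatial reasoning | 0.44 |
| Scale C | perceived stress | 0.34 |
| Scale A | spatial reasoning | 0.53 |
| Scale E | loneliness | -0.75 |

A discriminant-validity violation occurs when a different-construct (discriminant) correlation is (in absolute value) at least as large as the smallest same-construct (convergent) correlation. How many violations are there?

Convergent (same construct = spatial reasoning): Scale B, Scale A.
Smallest convergent = 0.44. Discriminant |r|: 0.13, 0.65, 0.34, 0.75; count ≥ 0.44 → 2.

2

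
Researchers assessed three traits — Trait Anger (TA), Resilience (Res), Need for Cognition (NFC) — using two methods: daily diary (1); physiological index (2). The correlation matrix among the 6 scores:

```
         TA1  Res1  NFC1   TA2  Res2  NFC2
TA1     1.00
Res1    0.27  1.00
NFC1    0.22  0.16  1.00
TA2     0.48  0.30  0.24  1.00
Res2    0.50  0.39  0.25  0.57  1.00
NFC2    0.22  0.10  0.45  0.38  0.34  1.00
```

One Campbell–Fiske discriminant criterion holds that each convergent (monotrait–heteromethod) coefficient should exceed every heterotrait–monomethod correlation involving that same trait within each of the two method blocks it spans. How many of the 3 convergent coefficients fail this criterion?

Checking each validity diagonal entry against its comparison values:
TA (methods 1·2): 0.48 vs {0.27, 0.57, 0.22, 0.38} → fail.
Res (methods 1·2): 0.39 vs {0.27, 0.57, 0.16, 0.34} → fail.
NFC (methods 1·2): 0.45 vs {0.22, 0.38, 0.16, 0.34} → pass.
2 of 3 fail.

2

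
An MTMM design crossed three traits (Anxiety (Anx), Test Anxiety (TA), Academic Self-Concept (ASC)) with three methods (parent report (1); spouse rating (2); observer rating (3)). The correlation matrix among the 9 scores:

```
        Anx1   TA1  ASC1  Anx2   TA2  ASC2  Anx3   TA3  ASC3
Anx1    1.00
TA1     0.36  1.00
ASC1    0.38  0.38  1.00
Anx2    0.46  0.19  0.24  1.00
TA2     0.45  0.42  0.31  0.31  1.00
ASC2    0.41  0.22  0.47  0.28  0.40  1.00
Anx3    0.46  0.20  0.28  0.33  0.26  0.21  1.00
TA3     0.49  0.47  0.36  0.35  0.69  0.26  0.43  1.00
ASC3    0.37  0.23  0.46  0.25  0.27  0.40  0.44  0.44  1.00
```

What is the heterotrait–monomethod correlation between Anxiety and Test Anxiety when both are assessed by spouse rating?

Different traits, same method: r(Anx2, TA2) = 0.31.

0.31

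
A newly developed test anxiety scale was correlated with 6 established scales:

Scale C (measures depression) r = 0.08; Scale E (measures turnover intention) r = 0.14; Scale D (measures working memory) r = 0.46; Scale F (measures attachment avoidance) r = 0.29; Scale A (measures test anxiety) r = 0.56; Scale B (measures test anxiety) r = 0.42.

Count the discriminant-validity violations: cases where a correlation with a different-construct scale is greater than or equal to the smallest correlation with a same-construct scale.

1

Convergent (same construct = test anxiety): Scale A, Scale B.
Smallest convergent = 0.42. Discriminant values: 0.08, 0.14, 0.46, 0.29; count ≥ 0.42 → 1.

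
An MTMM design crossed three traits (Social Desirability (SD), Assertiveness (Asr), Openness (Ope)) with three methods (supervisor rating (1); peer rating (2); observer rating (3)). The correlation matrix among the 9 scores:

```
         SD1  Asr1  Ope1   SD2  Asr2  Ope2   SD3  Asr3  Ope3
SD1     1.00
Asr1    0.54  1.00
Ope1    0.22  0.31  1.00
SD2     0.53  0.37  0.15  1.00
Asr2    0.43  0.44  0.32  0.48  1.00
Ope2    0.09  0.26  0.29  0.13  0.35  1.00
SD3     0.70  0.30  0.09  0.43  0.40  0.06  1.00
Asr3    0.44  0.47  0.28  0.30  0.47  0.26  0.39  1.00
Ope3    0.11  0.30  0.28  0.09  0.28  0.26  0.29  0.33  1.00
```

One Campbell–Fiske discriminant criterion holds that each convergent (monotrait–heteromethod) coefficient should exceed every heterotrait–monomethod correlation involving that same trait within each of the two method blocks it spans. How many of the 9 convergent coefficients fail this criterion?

8

Checking each validity diagonal entry against its comparison values:
SD (methods 1·2): 0.53 vs {0.54, 0.48, 0.22, 0.13} → fail.
SD (methods 1·3): 0.70 vs {0.54, 0.39, 0.22, 0.29} → pass.
SD (methods 2·3): 0.43 vs {0.48, 0.39, 0.13, 0.29} → fail.
Asr (methods 1·2): 0.44 vs {0.54, 0.48, 0.31, 0.35} → fail.
Asr (methods 1·3): 0.47 vs {0.54, 0.39, 0.31, 0.33} → fail.
Asr (methods 2·3): 0.47 vs {0.48, 0.39, 0.35, 0.33} → fail.
Ope (methods 1·2): 0.29 vs {0.22, 0.13, 0.31, 0.35} → fail.
Ope (methods 1·3): 0.28 vs {0.22, 0.29, 0.31, 0.33} → fail.
Ope (methods 2·3): 0.26 vs {0.13, 0.29, 0.35, 0.33} → fail.
8 of 9 fail.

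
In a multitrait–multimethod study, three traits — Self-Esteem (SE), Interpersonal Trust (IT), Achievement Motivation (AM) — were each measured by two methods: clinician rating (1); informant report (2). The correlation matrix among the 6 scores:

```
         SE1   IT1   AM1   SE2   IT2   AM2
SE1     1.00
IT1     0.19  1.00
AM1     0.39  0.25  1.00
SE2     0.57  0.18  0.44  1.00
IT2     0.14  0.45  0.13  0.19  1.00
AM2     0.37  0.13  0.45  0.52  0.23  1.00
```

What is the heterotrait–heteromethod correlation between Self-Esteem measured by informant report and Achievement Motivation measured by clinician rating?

0.44

Different traits and methods: r(SE2, AM1) = 0.44.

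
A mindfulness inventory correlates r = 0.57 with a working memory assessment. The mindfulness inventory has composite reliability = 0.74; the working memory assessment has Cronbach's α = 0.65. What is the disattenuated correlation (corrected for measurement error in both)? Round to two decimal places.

0.82

r_true = r_obs / √(r_xx · r_yy) = 0.57 / √(0.74 × 0.65) = 0.57 / √0.4810 = 0.57 / 0.6935 ≈ 0.82.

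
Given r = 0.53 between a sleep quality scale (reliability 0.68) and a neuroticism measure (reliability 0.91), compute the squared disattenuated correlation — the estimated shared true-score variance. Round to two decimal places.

Disattenuated r = 0.53 / √(0.68 × 0.91) = 0.53 / 0.7866 = 0.6738.
Shared true-score variance = 0.6738² = 0.4540 ≈ 0.45.

0.45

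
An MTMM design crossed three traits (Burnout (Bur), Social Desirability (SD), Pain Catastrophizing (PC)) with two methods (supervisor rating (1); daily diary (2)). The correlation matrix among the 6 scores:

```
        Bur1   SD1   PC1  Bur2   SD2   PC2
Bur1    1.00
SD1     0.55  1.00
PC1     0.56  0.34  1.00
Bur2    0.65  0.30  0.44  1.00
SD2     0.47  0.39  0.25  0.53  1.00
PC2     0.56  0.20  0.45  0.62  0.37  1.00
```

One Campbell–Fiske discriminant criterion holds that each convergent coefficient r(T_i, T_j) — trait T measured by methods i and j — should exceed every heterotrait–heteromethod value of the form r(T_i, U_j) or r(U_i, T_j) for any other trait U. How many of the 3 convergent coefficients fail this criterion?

2

Convergent coefficients and their comparison sets:
Bur (methods 1·2): 0.65 vs {0.47, 0.30, 0.56, 0.44} → pass.
SD (methods 1·2): 0.39 vs {0.30, 0.47, 0.20, 0.25} → fail.
PC (methods 1·2): 0.45 vs {0.44, 0.56, 0.25, 0.20} → fail.
2 of 3 fail.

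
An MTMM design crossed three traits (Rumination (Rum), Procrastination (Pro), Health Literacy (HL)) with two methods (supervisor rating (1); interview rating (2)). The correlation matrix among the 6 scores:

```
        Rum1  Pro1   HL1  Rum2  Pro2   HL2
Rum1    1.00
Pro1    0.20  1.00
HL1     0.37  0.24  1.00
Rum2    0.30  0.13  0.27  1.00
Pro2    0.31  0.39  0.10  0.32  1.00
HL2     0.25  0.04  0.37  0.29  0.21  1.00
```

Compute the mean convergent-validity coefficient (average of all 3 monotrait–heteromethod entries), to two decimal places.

0.35

Convergent values: 0.30, 0.39, 0.37; mean = 1.06/3 = 0.35.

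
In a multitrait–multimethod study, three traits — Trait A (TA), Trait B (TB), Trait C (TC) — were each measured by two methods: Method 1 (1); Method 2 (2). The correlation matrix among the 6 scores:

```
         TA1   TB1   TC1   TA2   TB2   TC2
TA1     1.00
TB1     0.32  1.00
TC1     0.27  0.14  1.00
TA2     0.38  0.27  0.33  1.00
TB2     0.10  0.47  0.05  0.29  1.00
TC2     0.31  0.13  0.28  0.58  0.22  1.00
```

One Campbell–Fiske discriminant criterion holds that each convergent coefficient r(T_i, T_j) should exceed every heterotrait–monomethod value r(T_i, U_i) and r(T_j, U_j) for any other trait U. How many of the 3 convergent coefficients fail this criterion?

2

Checking each validity diagonal entry against its comparison values:
TA (methods 1·2): 0.38 vs {0.32, 0.29, 0.27, 0.58} → fail.
TB (methods 1·2): 0.47 vs {0.32, 0.29, 0.14, 0.22} → pass.
TC (methods 1·2): 0.28 vs {0.27, 0.58, 0.14, 0.22} → fail.
2 of 3 fail.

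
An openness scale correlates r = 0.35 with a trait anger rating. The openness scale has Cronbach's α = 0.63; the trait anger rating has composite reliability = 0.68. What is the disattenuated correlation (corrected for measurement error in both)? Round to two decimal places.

0.53

r_true = r_obs / √(r_xx · r_yy) = 0.35 / √(0.63 × 0.68) = 0.35 / √0.4284 = 0.35 / 0.6545 ≈ 0.53.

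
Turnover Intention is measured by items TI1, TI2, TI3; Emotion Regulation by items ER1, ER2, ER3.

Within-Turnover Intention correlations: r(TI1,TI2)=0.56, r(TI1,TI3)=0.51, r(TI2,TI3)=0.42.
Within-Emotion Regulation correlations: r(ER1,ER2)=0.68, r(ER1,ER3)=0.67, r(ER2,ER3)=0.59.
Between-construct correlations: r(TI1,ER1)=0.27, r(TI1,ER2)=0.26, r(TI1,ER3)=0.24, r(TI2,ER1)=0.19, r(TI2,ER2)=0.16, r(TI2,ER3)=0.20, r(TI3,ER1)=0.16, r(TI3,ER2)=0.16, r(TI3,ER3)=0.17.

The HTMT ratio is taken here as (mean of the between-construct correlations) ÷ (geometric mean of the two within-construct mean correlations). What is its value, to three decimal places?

0.355

Mean between = 1.81/9 = 0.2011.
Mean within-TI = 1.49/3 = 0.4967; mean within-ER = 1.94/3 = 0.6467.
Geometric mean = √(0.4967 × 0.6467) = 0.5668.
HTMT = 0.2011 / 0.5668 = 0.355.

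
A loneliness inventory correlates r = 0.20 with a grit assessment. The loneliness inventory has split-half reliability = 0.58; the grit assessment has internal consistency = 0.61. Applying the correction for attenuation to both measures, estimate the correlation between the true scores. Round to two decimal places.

r_true = r_obs / √(r_xx · r_yy) = 0.20 / √(0.58 × 0.61) = 0.20 / √0.3538 = 0.20 / 0.5948 ≈ 0.34.

0.34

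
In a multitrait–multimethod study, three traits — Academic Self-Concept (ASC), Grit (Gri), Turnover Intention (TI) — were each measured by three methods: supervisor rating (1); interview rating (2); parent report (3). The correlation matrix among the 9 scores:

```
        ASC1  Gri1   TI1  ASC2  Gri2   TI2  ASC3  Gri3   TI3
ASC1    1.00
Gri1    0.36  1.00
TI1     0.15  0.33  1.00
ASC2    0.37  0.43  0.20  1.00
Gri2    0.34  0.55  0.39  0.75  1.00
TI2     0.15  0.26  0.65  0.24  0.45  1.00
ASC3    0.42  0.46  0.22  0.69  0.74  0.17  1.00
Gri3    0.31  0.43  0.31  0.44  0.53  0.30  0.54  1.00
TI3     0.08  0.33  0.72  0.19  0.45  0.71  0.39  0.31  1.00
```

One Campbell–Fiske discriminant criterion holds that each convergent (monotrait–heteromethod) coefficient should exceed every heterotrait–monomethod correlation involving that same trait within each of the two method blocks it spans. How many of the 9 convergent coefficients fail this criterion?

6

Checking each validity diagonal entry against its comparison values:
ASC (methods 1·2): 0.37 vs {0.36, 0.75, 0.15, 0.24} → fail.
ASC (methods 1·3): 0.42 vs {0.36, 0.54, 0.15, 0.39} → fail.
ASC (methods 2·3): 0.69 vs {0.75, 0.54, 0.24, 0.39} → fail.
Gri (methods 1·2): 0.55 vs {0.36, 0.75, 0.33, 0.45} → fail.
Gri (methods 1·3): 0.43 vs {0.36, 0.54, 0.33, 0.31} → fail.
Gri (methods 2·3): 0.53 vs {0.75, 0.54, 0.45, 0.31} → fail.
TI (methods 1·2): 0.65 vs {0.15, 0.24, 0.33, 0.45} → pass.
TI (methods 1·3): 0.72 vs {0.15, 0.39, 0.33, 0.31} → pass.
TI (methods 2·3): 0.71 vs {0.24, 0.39, 0.45, 0.31} → pass.
6 of 9 fail.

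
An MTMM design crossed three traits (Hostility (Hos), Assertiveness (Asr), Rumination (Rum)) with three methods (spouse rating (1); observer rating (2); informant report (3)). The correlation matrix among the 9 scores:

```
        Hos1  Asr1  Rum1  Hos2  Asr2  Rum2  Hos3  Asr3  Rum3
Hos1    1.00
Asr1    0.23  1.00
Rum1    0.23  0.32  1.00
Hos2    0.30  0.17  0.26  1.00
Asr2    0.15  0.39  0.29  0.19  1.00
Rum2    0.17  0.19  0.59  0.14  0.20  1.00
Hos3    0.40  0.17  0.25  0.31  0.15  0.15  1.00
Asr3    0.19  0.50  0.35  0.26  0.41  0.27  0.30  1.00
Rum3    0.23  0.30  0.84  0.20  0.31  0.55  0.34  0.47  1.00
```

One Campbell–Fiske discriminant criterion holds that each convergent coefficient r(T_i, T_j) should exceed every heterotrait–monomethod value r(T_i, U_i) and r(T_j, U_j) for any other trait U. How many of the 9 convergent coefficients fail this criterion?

Each convergent coefficient versus the relevant comparison correlations:
Hos (methods 1·2): 0.30 vs {0.23, 0.19, 0.23, 0.14} → pass.
Hos (methods 1·3): 0.40 vs {0.23, 0.30, 0.23, 0.34} → pass.
Hos (methods 2·3): 0.31 vs {0.19, 0.30, 0.14, 0.34} → fail.
Asr (methods 1·2): 0.39 vs {0.23, 0.19, 0.32, 0.20} → pass.
Asr (methods 1·3): 0.50 vs {0.23, 0.30, 0.32, 0.47} → pass.
Asr (methods 2·3): 0.41 vs {0.19, 0.30, 0.20, 0.47} → fail.
Rum (methods 1·2): 0.59 vs {0.23, 0.14, 0.32, 0.20} → pass.
Rum (methods 1·3): 0.84 vs {0.23, 0.34, 0.32, 0.47} → pass.
Rum (methods 2·3): 0.55 vs {0.14, 0.34, 0.20, 0.47} → pass.
2 of 9 fail.

2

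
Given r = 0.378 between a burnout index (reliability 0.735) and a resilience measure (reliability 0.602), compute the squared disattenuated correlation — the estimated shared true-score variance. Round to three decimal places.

Disattenuated r = 0.378 / √(0.735 × 0.602) = 0.378 / 0.6652 = 0.5683.
Shared true-score variance = 0.5683² = 0.3230 ≈ 0.323.

0.323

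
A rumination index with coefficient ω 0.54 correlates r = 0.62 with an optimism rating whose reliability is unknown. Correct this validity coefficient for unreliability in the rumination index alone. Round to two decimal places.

Single correction: r_c = r_obs / √r_xx = 0.62 / √0.54 = 0.62 / 0.7348 ≈ 0.84.

0.84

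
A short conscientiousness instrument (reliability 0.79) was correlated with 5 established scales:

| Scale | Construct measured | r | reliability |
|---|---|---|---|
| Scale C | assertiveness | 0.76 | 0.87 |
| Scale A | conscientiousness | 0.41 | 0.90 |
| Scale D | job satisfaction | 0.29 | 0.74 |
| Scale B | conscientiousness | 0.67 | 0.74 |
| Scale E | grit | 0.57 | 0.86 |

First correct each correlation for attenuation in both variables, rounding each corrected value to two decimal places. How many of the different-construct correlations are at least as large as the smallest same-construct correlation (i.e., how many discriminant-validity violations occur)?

Disattenuated r (r / √(r_scale · r_new)):
  Scale C (disc): 0.76 / √(0.87·0.79) = 0.92
  Scale A (conv): 0.41 / √(0.90·0.79) = 0.49
  Scale D (disc): 0.29 / √(0.74·0.79) = 0.38
  Scale B (conv): 0.67 / √(0.74·0.79) = 0.88
  Scale E (disc): 0.57 / √(0.86·0.79) = 0.69
Smallest convergent = 0.49. Discriminant values: 0.92, 0.38, 0.69; count ≥ 0.49 → 2.

2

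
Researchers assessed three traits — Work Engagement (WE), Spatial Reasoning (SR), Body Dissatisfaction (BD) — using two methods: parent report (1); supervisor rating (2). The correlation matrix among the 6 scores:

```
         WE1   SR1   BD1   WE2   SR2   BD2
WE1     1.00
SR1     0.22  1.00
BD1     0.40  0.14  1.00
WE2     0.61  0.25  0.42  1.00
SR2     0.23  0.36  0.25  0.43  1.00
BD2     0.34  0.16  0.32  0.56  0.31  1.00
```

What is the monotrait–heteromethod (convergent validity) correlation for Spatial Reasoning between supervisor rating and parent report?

0.36

Same trait (SR), different methods: r(SR2, SR1) = 0.36.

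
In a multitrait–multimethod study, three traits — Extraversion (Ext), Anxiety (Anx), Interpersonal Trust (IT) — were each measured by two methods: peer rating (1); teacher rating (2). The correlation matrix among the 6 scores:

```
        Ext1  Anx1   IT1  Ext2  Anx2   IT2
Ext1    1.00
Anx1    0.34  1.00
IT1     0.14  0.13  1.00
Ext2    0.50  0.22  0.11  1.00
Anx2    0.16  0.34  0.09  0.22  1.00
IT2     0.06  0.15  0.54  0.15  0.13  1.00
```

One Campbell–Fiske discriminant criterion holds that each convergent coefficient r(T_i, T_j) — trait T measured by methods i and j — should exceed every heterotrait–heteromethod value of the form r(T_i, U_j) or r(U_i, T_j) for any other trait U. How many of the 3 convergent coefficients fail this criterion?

Convergent coefficients and their comparison sets:
Ext (methods 1·2): 0.50 vs {0.16, 0.22, 0.06, 0.11} → pass.
Anx (methods 1·2): 0.34 vs {0.22, 0.16, 0.15, 0.09} → pass.
IT (methods 1·2): 0.54 vs {0.11, 0.06, 0.09, 0.15} → pass.
0 of 3 fail.

0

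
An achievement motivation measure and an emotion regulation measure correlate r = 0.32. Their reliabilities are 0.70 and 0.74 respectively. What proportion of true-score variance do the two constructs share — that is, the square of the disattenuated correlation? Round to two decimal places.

0.20

Disattenuated r = 0.32 / √(0.70 × 0.74) = 0.32 / 0.7197 = 0.4446.
Shared true-score variance = 0.4446² = 0.1977 ≈ 0.20.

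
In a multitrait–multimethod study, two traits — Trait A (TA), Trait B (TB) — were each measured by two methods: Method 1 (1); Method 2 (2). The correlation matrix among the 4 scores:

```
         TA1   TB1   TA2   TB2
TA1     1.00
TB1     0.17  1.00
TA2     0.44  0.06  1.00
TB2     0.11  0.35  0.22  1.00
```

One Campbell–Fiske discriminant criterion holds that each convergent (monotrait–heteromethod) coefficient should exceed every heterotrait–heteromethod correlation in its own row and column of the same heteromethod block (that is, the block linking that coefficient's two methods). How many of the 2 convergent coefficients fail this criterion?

Each convergent coefficient versus the relevant comparison correlations:
TA (methods 1·2): 0.44 vs {0.11, 0.06} → pass.
TB (methods 1·2): 0.35 vs {0.06, 0.11} → pass.
0 of 2 fail.

0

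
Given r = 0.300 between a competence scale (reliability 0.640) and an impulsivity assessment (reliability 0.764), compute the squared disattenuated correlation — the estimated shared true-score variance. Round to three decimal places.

Disattenuated r = 0.300 / √(0.640 × 0.764) = 0.300 / 0.6993 = 0.4290.
Shared true-score variance = 0.4290² = 0.1840 ≈ 0.184.

0.184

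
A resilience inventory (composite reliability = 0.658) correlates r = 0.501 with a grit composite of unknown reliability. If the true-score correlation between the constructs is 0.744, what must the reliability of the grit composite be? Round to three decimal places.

r_true = r_obs / √(r_xx · r_yy) ⇒ 0.744 = 0.501 / √(0.658 · r_yy).
√(0.658 · r_yy) = 0.501 / 0.744 = 0.6734; 0.658 · r_yy = 0.4535; r_yy = 0.4535 / 0.658 ≈ 0.689.

0.689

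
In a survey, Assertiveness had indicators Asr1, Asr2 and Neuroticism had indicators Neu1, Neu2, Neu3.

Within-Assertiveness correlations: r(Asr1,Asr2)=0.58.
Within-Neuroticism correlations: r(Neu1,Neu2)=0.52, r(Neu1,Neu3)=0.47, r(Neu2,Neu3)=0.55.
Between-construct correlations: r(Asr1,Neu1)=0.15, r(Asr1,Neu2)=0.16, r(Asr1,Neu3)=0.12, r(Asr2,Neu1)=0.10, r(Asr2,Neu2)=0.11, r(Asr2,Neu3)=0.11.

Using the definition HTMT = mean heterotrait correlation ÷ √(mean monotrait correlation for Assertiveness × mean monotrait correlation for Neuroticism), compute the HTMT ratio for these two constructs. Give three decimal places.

0.229

Mean heterotrait r = 0.75/6 = 0.1250.
Mean within-Asr = 0.58/1 = 0.5800; mean within-Neu = 1.54/3 = 0.5133.
Geometric mean = √(0.5800 × 0.5133) = 0.5456.
HTMT = 0.1250 / 0.5456 = 0.229.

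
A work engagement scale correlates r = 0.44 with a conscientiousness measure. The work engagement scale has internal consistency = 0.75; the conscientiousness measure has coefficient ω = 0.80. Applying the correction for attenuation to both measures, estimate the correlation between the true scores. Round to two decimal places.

r_true = r_obs / √(r_xx · r_yy) = 0.44 / √(0.75 × 0.80) = 0.44 / √0.6000 = 0.44 / 0.7746 ≈ 0.57.

0.57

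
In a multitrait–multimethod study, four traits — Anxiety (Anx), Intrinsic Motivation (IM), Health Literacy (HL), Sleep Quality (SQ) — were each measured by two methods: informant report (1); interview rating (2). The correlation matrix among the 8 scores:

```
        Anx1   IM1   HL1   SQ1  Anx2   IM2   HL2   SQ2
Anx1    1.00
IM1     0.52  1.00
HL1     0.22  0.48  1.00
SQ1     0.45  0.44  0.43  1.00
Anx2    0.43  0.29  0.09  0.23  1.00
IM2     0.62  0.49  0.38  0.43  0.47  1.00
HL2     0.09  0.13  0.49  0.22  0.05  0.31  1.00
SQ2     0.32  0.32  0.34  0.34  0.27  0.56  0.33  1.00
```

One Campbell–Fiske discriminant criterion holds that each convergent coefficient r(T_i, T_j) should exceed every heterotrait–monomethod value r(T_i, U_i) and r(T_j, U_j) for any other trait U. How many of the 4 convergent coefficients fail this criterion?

3

Convergent coefficients and their comparison sets:
Anx (methods 1·2): 0.43 vs {0.52, 0.47, 0.22, 0.05, 0.45, 0.27} → fail.
IM (methods 1·2): 0.49 vs {0.52, 0.47, 0.48, 0.31, 0.44, 0.56} → fail.
HL (methods 1·2): 0.49 vs {0.22, 0.05, 0.48, 0.31, 0.43, 0.33} → pass.
SQ (methods 1·2): 0.34 vs {0.45, 0.27, 0.44, 0.56, 0.43, 0.33} → fail.
3 of 4 fail.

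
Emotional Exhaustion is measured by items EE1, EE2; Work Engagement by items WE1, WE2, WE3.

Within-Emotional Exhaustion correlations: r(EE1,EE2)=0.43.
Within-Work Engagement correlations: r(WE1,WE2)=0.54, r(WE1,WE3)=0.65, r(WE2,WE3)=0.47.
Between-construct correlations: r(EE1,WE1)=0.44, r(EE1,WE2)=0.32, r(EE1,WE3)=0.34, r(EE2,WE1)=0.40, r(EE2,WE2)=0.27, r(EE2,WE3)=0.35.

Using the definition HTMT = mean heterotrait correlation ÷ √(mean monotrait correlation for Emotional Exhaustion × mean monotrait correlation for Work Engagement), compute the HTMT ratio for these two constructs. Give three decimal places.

0.724

Mean between = 2.12/6 = 0.3533.
Mean within-EE = 0.43/1 = 0.4300; mean within-WE = 1.66/3 = 0.5533.
Geometric mean = √(0.4300 × 0.5533) = 0.4878.
HTMT = 0.3533 / 0.4878 = 0.724.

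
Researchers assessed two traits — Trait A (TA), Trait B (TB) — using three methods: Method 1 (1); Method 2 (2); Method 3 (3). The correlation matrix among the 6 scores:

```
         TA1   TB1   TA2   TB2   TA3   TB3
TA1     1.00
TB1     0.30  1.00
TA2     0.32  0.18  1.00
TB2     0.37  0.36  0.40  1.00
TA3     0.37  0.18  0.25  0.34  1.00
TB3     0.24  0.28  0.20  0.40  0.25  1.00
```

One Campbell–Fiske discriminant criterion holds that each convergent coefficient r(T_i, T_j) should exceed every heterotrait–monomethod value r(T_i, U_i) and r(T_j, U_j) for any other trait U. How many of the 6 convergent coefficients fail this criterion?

Convergent coefficients and their comparison sets:
TA (methods 1·2): 0.32 vs {0.30, 0.40} → fail.
TA (methods 1·3): 0.37 vs {0.30, 0.25} → pass.
TA (methods 2·3): 0.25 vs {0.40, 0.25} → fail.
TB (methods 1·2): 0.36 vs {0.30, 0.40} → fail.
TB (methods 1·3): 0.28 vs {0.30, 0.25} → fail.
TB (methods 2·3): 0.40 vs {0.40, 0.25} → fail.
5 of 6 fail.

5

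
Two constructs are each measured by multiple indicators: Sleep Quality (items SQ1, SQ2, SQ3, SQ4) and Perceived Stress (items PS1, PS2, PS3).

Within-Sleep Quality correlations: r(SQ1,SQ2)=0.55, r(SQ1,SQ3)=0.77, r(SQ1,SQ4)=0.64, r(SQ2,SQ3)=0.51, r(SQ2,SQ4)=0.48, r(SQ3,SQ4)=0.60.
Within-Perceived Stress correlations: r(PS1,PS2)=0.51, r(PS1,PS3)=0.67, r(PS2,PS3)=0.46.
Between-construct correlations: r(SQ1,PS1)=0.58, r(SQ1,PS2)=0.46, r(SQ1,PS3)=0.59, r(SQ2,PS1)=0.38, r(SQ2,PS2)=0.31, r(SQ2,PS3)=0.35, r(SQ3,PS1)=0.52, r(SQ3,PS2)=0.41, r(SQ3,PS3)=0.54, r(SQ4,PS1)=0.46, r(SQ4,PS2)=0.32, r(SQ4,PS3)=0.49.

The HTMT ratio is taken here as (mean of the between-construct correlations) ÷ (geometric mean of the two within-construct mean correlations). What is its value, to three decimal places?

0.793

Between-construct mean = 5.41/12 = 0.4508.
Mean within-SQ = 3.55/6 = 0.5917; mean within-PS = 1.64/3 = 0.5467.
Geometric mean = √(0.5917 × 0.5467) = 0.5688.
HTMT = 0.4508 / 0.5688 = 0.793.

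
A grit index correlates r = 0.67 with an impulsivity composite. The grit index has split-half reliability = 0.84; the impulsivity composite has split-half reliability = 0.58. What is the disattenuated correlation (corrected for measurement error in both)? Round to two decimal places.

0.96

r_true = r_obs / √(r_xx · r_yy) = 0.67 / √(0.84 × 0.58) = 0.67 / √0.4872 = 0.67 / 0.6980 ≈ 0.96.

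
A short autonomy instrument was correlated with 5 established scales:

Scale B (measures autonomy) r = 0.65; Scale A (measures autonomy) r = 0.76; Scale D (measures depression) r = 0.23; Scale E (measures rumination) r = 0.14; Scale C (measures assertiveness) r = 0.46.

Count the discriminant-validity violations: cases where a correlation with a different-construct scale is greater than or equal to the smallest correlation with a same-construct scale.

0

Convergent (same construct = autonomy): Scale B, Scale A.
Smallest convergent = 0.65. Discriminant values: 0.23, 0.14, 0.46; count ≥ 0.65 → 0.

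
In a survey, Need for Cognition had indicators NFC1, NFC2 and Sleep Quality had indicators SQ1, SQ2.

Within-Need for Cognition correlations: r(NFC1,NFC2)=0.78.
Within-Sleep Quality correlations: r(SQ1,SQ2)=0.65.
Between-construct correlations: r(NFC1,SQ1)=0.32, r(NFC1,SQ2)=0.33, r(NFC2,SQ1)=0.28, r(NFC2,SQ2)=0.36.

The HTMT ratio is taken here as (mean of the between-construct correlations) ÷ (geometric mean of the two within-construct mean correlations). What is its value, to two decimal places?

0.45

Mean heterotrait r = 1.29/4 = 0.3225.
Mean within-NFC = 0.78/1 = 0.7800; mean within-SQ = 0.65/1 = 0.6500.
Geometric mean = √(0.7800 × 0.6500) = 0.7120.
HTMT = 0.3225 / 0.7120 = 0.45.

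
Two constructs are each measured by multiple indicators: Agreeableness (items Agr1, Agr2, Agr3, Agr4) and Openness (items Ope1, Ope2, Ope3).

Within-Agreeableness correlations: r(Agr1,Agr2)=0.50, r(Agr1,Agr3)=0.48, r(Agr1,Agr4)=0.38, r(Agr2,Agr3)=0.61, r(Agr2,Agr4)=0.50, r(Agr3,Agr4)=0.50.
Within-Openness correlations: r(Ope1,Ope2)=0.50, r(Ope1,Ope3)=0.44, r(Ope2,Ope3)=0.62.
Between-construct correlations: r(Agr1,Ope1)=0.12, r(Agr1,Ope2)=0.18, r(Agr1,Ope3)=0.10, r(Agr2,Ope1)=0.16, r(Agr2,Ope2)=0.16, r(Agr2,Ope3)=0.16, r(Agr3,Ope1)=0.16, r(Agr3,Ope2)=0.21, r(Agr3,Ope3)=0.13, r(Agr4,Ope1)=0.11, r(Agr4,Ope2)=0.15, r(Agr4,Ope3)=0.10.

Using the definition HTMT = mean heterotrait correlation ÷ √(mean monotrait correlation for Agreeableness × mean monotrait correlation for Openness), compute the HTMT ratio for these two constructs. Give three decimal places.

0.286

Mean between = 1.74/12 = 0.1450.
Mean within-Agr = 2.97/6 = 0.4950; mean within-Ope = 1.56/3 = 0.5200.
Geometric mean = √(0.4950 × 0.5200) = 0.5073.
HTMT = 0.1450 / 0.5073 = 0.286.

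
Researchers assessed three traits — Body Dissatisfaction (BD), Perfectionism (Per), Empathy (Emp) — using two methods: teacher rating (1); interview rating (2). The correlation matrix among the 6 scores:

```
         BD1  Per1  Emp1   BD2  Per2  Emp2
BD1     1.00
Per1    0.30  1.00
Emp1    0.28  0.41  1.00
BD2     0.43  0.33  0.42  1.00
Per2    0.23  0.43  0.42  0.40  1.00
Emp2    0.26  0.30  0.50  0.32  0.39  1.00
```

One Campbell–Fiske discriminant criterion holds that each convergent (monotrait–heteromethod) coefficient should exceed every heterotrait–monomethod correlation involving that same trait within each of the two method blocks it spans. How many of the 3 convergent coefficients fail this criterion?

0

Convergent coefficients and their comparison sets:
BD (methods 1·2): 0.43 vs {0.30, 0.40, 0.28, 0.32} → pass.
Per (methods 1·2): 0.43 vs {0.30, 0.40, 0.41, 0.39} → pass.
Emp (methods 1·2): 0.50 vs {0.28, 0.32, 0.41, 0.39} → pass.
0 of 3 fail.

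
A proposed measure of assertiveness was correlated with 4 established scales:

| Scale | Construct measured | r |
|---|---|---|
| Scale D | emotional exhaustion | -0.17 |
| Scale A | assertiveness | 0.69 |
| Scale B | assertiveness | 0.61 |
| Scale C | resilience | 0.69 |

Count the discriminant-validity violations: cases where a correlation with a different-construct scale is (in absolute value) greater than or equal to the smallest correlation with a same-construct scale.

Convergent (same construct = assertiveness): Scale A, Scale B.
Smallest convergent = 0.61. Discriminant |r|: 0.17, 0.69; count ≥ 0.61 → 1.

1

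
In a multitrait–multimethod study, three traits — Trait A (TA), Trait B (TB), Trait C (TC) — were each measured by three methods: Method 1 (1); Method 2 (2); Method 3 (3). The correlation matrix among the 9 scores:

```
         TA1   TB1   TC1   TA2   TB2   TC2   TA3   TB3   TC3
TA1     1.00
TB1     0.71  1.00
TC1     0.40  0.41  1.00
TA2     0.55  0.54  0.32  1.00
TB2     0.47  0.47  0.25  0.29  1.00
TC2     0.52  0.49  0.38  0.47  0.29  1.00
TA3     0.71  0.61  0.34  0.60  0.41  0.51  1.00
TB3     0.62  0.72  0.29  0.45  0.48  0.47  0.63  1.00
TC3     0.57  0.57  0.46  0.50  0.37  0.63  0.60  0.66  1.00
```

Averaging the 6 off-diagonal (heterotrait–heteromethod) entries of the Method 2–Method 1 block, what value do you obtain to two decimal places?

HTHM values (method 2 × method 1): 0.54, 0.32, 0.47, 0.25, 0.52, 0.49; mean = 2.59/6 = 0.43.

0.43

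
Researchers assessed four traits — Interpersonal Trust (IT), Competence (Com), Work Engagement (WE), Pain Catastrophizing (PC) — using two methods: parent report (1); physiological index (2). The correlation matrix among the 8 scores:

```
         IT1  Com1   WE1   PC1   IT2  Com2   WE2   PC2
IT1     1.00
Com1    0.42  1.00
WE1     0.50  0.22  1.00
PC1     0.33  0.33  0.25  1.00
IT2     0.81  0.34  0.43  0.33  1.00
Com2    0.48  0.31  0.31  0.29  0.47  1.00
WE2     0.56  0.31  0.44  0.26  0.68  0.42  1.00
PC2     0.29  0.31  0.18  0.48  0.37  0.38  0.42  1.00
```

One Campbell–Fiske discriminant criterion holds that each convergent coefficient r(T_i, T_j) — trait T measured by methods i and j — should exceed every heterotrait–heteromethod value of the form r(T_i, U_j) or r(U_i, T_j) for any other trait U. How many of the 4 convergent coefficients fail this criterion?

Each convergent coefficient versus the relevant comparison correlations:
IT (methods 1·2): 0.81 vs {0.48, 0.34, 0.56, 0.43, 0.29, 0.33} → pass.
Com (methods 1·2): 0.31 vs {0.34, 0.48, 0.31, 0.31, 0.31, 0.29} → fail.
WE (methods 1·2): 0.44 vs {0.43, 0.56, 0.31, 0.31, 0.18, 0.26} → fail.
PC (methods 1·2): 0.48 vs {0.33, 0.29, 0.29, 0.31, 0.26, 0.18} → pass.
2 of 4 fail.

2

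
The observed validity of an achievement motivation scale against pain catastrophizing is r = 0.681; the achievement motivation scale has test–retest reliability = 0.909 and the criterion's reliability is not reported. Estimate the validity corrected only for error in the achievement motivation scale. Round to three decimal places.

0.714

Single correction: r_c = r_obs / √r_xx = 0.681 / √0.909 = 0.681 / 0.9534 ≈ 0.714.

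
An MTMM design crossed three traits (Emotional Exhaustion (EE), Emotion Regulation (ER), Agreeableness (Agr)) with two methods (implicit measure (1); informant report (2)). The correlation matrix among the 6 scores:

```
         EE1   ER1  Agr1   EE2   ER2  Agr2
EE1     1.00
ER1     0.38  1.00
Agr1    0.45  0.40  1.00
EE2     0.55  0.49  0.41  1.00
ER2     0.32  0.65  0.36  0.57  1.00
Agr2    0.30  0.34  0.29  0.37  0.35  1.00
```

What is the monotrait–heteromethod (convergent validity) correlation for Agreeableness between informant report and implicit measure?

Same trait (Agr), different methods: r(Agr2, Agr1) = 0.29.

0.29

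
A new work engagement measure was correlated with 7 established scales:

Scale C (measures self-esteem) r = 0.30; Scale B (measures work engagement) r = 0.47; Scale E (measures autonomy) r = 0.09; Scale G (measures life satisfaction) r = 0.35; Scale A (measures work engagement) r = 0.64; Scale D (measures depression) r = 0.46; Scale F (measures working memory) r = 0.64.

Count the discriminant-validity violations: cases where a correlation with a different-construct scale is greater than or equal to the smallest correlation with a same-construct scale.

1

Convergent (same construct = work engagement): Scale B, Scale A.
Smallest convergent = 0.47. Discriminant values: 0.30, 0.09, 0.35, 0.46, 0.64; count ≥ 0.47 → 1.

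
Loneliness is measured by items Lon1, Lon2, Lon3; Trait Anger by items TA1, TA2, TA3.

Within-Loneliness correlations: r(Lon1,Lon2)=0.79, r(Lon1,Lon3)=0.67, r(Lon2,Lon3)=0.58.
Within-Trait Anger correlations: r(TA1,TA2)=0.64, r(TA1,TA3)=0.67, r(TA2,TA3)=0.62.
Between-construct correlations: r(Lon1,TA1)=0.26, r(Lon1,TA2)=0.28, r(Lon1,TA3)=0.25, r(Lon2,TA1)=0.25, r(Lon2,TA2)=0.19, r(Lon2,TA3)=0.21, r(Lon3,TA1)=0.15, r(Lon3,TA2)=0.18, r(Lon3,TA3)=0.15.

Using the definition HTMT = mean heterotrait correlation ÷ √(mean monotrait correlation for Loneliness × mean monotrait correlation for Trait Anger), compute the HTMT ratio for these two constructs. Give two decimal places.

0.32

Between-construct mean = 1.92/9 = 0.2133.
Mean within-Lon = 2.04/3 = 0.6800; mean within-TA = 1.93/3 = 0.6433.
Geometric mean = √(0.6800 × 0.6433) = 0.6614.
HTMT = 0.2133 / 0.6614 = 0.32.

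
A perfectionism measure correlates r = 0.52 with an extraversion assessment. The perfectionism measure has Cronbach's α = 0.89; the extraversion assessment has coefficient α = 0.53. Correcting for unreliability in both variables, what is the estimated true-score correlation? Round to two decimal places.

0.76

r_true = r_obs / √(r_xx · r_yy) = 0.52 / √(0.89 × 0.53) = 0.52 / √0.4717 = 0.52 / 0.6868 ≈ 0.76.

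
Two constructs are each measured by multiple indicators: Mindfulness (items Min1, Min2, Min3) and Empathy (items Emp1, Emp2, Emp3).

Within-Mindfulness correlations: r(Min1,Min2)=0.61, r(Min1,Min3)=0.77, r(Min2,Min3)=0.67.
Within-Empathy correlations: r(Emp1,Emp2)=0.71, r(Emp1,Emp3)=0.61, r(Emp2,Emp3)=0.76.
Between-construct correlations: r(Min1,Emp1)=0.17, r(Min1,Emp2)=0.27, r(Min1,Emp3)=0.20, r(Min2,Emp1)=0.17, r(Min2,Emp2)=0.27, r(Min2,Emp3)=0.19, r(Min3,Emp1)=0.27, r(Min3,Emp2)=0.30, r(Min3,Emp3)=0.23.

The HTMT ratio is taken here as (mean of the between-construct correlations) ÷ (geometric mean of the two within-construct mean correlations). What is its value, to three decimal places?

0.334

Mean heterotrait r = 2.07/9 = 0.2300.
Mean within-Min = 2.05/3 = 0.6833; mean within-Emp = 2.08/3 = 0.6933.
Geometric mean = √(0.6833 × 0.6933) = 0.6883.
HTMT = 0.2300 / 0.6883 = 0.334.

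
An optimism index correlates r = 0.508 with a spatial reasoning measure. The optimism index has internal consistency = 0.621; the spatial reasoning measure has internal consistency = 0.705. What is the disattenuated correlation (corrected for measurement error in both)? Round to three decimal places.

0.768

r_true = r_obs / √(r_xx · r_yy) = 0.508 / √(0.621 × 0.705) = 0.508 / √0.437805 = 0.508 / 0.6617 ≈ 0.768.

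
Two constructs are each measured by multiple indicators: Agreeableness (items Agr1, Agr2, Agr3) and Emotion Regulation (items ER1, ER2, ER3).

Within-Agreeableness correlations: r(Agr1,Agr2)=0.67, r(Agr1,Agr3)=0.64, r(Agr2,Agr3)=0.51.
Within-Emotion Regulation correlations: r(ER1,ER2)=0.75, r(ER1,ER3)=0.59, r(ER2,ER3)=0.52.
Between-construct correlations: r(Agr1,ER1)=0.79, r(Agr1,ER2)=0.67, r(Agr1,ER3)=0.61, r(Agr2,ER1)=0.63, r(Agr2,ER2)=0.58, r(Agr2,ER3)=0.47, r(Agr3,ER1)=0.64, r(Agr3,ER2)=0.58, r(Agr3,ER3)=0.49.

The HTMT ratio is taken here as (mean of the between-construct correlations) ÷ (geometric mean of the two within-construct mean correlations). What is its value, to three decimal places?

Mean between = 5.46/9 = 0.6067.
Mean within-Agr = 1.82/3 = 0.6067; mean within-ER = 1.86/3 = 0.6200.
Geometric mean = √(0.6067 × 0.6200) = 0.6133.
HTMT = 0.6067 / 0.6133 = 0.989.

0.989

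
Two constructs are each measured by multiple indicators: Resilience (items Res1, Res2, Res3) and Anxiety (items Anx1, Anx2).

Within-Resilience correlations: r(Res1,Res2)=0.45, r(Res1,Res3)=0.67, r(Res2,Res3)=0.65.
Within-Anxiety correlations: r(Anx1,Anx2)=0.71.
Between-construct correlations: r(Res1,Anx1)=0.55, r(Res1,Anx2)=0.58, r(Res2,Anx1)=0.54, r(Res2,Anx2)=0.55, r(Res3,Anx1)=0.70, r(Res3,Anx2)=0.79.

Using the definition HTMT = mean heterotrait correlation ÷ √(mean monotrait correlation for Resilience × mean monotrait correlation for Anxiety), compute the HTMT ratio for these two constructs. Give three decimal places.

Between-construct mean = 3.71/6 = 0.6183.
Mean within-Res = 1.77/3 = 0.5900; mean within-Anx = 0.71/1 = 0.7100.
Geometric mean = √(0.5900 × 0.7100) = 0.6472.
HTMT = 0.6183 / 0.6472 = 0.955.

0.955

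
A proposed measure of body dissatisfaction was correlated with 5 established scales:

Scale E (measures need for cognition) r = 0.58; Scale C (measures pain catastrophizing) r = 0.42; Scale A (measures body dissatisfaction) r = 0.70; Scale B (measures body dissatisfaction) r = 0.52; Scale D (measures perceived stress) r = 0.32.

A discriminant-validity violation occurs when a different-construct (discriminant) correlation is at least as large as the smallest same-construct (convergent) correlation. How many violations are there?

Convergent (same construct = body dissatisfaction): Scale A, Scale B.
Smallest convergent = 0.52. Discriminant values: 0.58, 0.42, 0.32; count ≥ 0.52 → 1.

1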